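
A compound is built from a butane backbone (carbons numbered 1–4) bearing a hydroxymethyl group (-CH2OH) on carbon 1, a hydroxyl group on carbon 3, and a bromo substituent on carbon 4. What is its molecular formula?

C5H11BrO2

Atom tally by fragment:
  HOCH2CH2 → C:2 H:5 O:1
  CH2 → C:1 H:2
  CH(OH) → C:1 H:2 O:1
  CH2Br → C:1 H:2 Br:1
Element totals:
  C: 5
  H: 11
  Br: 1
  O: 2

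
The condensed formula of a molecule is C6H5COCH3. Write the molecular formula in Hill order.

C8H8O

Atom tally by fragment:
  benzene ring core → C:6 H:6
  (− 1 ring H displaced by substituents)
  + COCH3 → C:2 H:3 O:1
Element totals:
  C: 8
  H: 8
  O: 1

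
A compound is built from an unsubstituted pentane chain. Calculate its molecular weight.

Atom tally by fragment:
  CH3 → C:1 H:3
  CH2 → C:1 H:2
  CH2 → C:1 H:2
  CH2 → C:1 H:2
  CH3 → C:1 H:3
Element totals:
  C: 5
  H: 12
Molecular formula: C5H12.
  M = 5(12.011) + 12(1.008)
    = 60.055 + 12.096 = 72.151

72.15 g/mol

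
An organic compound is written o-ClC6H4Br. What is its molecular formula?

Atom tally by fragment:
  benzene ring core → C:6 H:6
  (− 2 ring H displaced by substituents)
  + Cl → Cl:1
  + Br → Br:1
Element totals:
  C: 6
  H: 4
  Br: 1
  Cl: 1

C6H4BrCl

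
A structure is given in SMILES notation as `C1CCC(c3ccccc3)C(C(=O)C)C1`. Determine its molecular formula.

Atom tally by fragment:
  cyclohexane ring core → C:6 H:12
  (− 2 ring H displaced by substituents)
  + C6H5 → C:6 H:5
  + COCH3 → C:2 H:3 O:1
Element totals:
  C: 14
  H: 18
  O: 1

C14H18O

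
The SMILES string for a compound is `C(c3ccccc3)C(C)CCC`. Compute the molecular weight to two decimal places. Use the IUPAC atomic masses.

Atom tally by fragment:
  C6H5CH2 → C:7 H:7
  CH(CH3) → C:2 H:4
  CH2 → C:1 H:2
  CH2 → C:1 H:2
  CH3 → C:1 H:3
Element totals:
  C: 12
  H: 18
Molecular formula: C12H18.
  M = 12(12.011) + 18(1.008)
    = 144.132 + 18.144 = 162.276

162.28 g/mol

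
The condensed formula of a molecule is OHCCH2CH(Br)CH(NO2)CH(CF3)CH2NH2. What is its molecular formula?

C7H10BrF3N2O3

Element totals:
  C: 7
  H: 10
  Br: 1
  F: 3
  N: 2
  O: 3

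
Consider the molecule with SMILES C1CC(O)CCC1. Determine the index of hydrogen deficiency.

Atom tally by fragment:
  cyclohexane ring core → C:6 H:12
  (− 1 ring H displaced by substituents)
  + OH → O:1 H:1
Element totals:
  C: 6
  H: 12
  O: 1
Molecular formula: C6H12O.
DoU = (2C + 2 + N − H − X) / 2 = (2·6 + 2 + 0 − 12 − 0) / 2 = 1.

1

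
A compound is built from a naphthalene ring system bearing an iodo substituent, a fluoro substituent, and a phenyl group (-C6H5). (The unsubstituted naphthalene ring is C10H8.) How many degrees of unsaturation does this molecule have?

11

Atom tally by fragment:
  naphthalene ring system core → C:10 H:8
  (− 3 ring H displaced by substituents)
  + I → I:1
  + F → F:1
  + C6H5 → C:6 H:5
Element totals:
  C: 16
  H: 10
  F: 1
  I: 1
Molecular formula: C16H10FI.
DoU = (2C + 2 + N − H − X) / 2 = (2·16 + 2 + 0 − 10 − 2) / 2 = 11.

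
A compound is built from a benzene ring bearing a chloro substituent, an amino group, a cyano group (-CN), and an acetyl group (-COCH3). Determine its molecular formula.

C9H7ClN2O

Atom tally by fragment:
  benzene ring core → C:6 H:6
  (− 4 ring H displaced by substituents)
  + Cl → Cl:1
  + NH2 → N:1 H:2
  + CN → C:1 N:1
  + COCH3 → C:2 H:3 O:1
Element totals:
  C: 9
  H: 7
  Cl: 1
  N: 2
  O: 1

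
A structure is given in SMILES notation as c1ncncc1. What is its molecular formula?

Atom tally by fragment:
  pyrimidine ring core → C:4 H:4 N:2
Element totals:
  C: 4
  H: 4
  N: 2

C4H4N2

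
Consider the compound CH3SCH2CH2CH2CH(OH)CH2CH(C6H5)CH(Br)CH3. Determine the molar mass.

331.31 g/mol

Element totals:
  C: 15
  H: 23
  Br: 1
  O: 1
  S: 1
Molecular formula: C15H23BrOS.
  M = 15(12.011) + 23(1.008) + 79.904 + 15.999 + 32.06
    = 180.165 + 23.184 + 79.904 + 15.999 + 32.060 = 331.312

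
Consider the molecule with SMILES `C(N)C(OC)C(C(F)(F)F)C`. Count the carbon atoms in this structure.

6

Atom tally by fragment:
  H2NCH2 → C:1 H:4 N:1
  CH(OCH3) → C:2 H:4 O:1
  CH(CF3) → C:2 H:1 F:3
  CH3 → C:1 H:3
Element totals:
  C: 6
  H: 12
  F: 3
  N: 1
  O: 1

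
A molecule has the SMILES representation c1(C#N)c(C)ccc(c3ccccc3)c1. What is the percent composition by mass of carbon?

Atom tally by fragment:
  benzene ring core → C:6 H:6
  (− 3 ring H displaced by substituents)
  + CN → C:1 N:1
  + CH3 → C:1 H:3
  + C6H5 → C:6 H:5
Element totals:
  C: 14
  H: 11
  N: 1
Molecular formula: C14H11N.
Molar mass = 193.249 g/mol.
Mass from C: 14 × 12.011 = 168.154 g/mol.
%C = 168.154 / 193.249 × 100 = 87.01%.

87.01%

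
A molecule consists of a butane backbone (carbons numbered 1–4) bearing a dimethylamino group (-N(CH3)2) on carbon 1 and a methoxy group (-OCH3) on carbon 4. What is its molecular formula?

Atom tally by fragment:
  (CH3)2NCH2 → C:3 H:8 N:1
  CH2 → C:1 H:2
  CH2 → C:1 H:2
  CH2OCH3 → C:2 H:5 O:1
Element totals:
  C: 7
  H: 17
  N: 1
  O: 1

C7H17NO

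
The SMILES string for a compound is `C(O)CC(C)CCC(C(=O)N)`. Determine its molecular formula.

Atom tally by fragment:
  HOCH2 → C:1 H:3 O:1
  CH2 → C:1 H:2
  CH(CH3) → C:2 H:4
  CH2 → C:1 H:2
  CH2 → C:1 H:2
  CH2CONH2 → C:2 H:4 O:1 N:1
Element totals:
  C: 8
  H: 17
  N: 1
  O: 2

C8H17NO2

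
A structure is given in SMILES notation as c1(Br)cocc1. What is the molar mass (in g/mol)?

Atom tally by fragment:
  furan ring core → C:4 H:4 O:1
  (− 1 ring H displaced by substituents)
  + Br → Br:1
Element totals:
  C: 4
  H: 3
  Br: 1
  O: 1
Molecular formula: C4H3BrO.
  M = 4(12.011) + 3(1.008) + 79.904 + 15.999
    = 48.044 + 3.024 + 79.904 + 15.999 = 146.971

146.97 g/mol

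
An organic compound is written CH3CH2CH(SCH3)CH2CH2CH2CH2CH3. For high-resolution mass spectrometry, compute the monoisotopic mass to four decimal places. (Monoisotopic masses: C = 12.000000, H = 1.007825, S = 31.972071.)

Atom tally by fragment:
  CH3 → C:1 H:3
  CH2 → C:1 H:2
  CH(SCH3) → C:2 H:4 S:1
  CH2 → C:1 H:2
  CH2 → C:1 H:2
  CH2 → C:1 H:2
  CH2 → C:1 H:2
  CH3 → C:1 H:3
Element totals:
  C: 9
  H: 20
  S: 1
Molecular formula: C9H20S.
  M = 9(12.0) + 20(1.007825) + 31.972071
    = 108.000000 + 20.156500 + 31.972071 = 160.128571

160.1286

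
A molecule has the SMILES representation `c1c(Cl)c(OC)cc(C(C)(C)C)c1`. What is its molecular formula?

Atom tally by fragment:
  benzene ring core → C:6 H:6
  (− 3 ring H displaced by substituents)
  + Cl → Cl:1
  + OCH3 → C:1 H:3 O:1
  + C(CH3)3 → C:4 H:9
Element totals:
  C: 11
  H: 15
  Cl: 1
  O: 1

C11H15ClO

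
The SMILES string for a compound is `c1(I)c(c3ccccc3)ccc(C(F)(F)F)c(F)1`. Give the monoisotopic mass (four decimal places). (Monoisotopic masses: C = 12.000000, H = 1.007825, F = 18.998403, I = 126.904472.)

365.9529

Atom tally by fragment:
  benzene ring core → C:6 H:6
  (− 4 ring H displaced by substituents)
  + I → I:1
  + C6H5 → C:6 H:5
  + CF3 → C:1 F:3
  + F → F:1
Element totals:
  C: 13
  H: 7
  F: 4
  I: 1
Molecular formula: C13H7F4I.
  M = 13(12.0) + 7(1.007825) + 4(18.998403) + 126.904472
    = 156.000000 + 7.054775 + 75.993612 + 126.904472 = 365.952859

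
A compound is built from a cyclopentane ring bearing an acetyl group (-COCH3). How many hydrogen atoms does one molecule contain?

12

Atom tally by fragment:
  cyclopentane ring core → C:5 H:10
  (− 1 ring H displaced by substituents)
  + COCH3 → C:2 H:3 O:1
Element totals:
  C: 7
  H: 12
  O: 1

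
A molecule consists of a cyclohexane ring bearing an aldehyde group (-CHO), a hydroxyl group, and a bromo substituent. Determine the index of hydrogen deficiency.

Atom tally by fragment:
  cyclohexane ring core → C:6 H:12
  (− 3 ring H displaced by substituents)
  + CHO → C:1 H:1 O:1
  + OH → O:1 H:1
  + Br → Br:1
Element totals:
  C: 7
  H: 11
  Br: 1
  O: 2
Molecular formula: C7H11BrO2.
DoU = (2C + 2 + N − H − X) / 2 = (2·7 + 2 + 0 − 11 − 1) / 2 = 2.

2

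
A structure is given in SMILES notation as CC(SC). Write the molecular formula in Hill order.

Atom tally by fragment:
  CH3 → C:1 H:3
  CH2SCH3 → C:2 H:5 S:1
Element totals:
  C: 3
  H: 8
  S: 1

C3H8S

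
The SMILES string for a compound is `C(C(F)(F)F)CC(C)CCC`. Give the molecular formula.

Atom tally by fragment:
  F3CCH2 → C:2 H:2 F:3
  CH2 → C:1 H:2
  CH(CH3) → C:2 H:4
  CH2 → C:1 H:2
  CH2 → C:1 H:2
  CH3 → C:1 H:3
Element totals:
  C: 8
  H: 15
  F: 3

C8H15F3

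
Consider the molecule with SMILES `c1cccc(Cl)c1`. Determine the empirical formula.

C6H5Cl

Atom tally by fragment:
  benzene ring core → C:6 H:6
  (− 1 ring H displaced by substituents)
  + Cl → Cl:1
Element totals:
  C: 6
  H: 5
  Cl: 1
Molecular formula: C6H5Cl.
gcd of subscripts (6, 1, 5) = 1, so the empirical formula equals the molecular formula.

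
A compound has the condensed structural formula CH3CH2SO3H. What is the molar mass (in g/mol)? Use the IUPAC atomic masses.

110.13 g/mol

Element totals:
  C: 2
  H: 6
  O: 3
  S: 1
Molecular formula: C2H6O3S.
  M = 2(12.011) + 6(1.008) + 3(15.999) + 32.06
    = 24.022 + 6.048 + 47.997 + 32.060 = 110.127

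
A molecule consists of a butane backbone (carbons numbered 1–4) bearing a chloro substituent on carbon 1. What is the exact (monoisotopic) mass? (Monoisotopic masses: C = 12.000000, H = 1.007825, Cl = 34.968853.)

Atom tally by fragment:
  ClCH2 → C:1 H:2 Cl:1
  CH2 → C:1 H:2
  CH2 → C:1 H:2
  CH3 → C:1 H:3
Element totals:
  C: 4
  H: 9
  Cl: 1
Molecular formula: C4H9Cl.
  M = 4(12.0) + 9(1.007825) + 34.968853
    = 48.000000 + 9.070425 + 34.968853 = 92.039278

92.0393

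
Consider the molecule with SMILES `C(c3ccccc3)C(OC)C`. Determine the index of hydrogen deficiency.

Atom tally by fragment:
  C6H5CH2 → C:7 H:7
  CH(OCH3) → C:2 H:4 O:1
  CH3 → C:1 H:3
Element totals:
  C: 10
  H: 14
  O: 1
Molecular formula: C10H14O.
DoU = (2C + 2 + N − H − X) / 2 = (2·10 + 2 + 0 − 14 − 0) / 2 = 4.

4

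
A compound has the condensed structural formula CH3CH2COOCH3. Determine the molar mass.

88.11 g/mol

Atom tally by fragment:
  CH3 → C:1 H:3
  CH2COOCH3 → C:3 H:5 O:2
Element totals:
  C: 4
  H: 8
  O: 2
Molecular formula: C4H8O2.
  M = 4(12.011) + 8(1.008) + 2(15.999)
    = 48.044 + 8.064 + 31.998 = 88.106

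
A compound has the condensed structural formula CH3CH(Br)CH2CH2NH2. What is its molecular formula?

Element totals:
  C: 4
  H: 10
  Br: 1
  N: 1

C4H10BrN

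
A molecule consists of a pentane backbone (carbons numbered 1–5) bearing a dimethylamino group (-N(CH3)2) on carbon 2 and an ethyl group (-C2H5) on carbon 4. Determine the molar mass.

Atom tally by fragment:
  CH3 → C:1 H:3
  CH(N(CH3)2) → C:3 H:7 N:1
  CH2 → C:1 H:2
  CH(C2H5) → C:3 H:6
  CH3 → C:1 H:3
Element totals:
  C: 9
  H: 21
  N: 1
Molecular formula: C9H21N.
  M = 9(12.011) + 21(1.008) + 14.007
    = 108.099 + 21.168 + 14.007 = 143.274

143.27 g/mol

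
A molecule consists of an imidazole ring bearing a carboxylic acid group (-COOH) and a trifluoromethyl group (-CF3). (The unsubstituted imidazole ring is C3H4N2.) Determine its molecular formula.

C5H3F3N2O2

Atom tally by fragment:
  imidazole ring core → C:3 H:4 N:2
  (− 2 ring H displaced by substituents)
  + COOH → C:1 H:1 O:2
  + CF3 → C:1 F:3
Element totals:
  C: 5
  H: 3
  F: 3
  N: 2
  O: 2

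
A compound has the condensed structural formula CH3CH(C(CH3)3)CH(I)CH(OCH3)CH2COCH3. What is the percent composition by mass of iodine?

38.90%

Element totals:
  C: 12
  H: 23
  I: 1
  O: 2
Molecular formula: C12H23IO2.
Molar mass = 326.218 g/mol.
Mass from I: 1 × 126.904 = 126.904 g/mol.
%I = 126.904 / 326.218 × 100 = 38.90%.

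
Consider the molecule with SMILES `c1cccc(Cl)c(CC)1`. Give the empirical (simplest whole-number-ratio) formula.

C8H9Cl

Atom tally by fragment:
  benzene ring core → C:6 H:6
  (− 2 ring H displaced by substituents)
  + Cl → Cl:1
  + C2H5 → C:2 H:5
Element totals:
  C: 8
  H: 9
  Cl: 1
Molecular formula: C8H9Cl.
gcd of subscripts (8, 1, 9) = 1, so the empirical formula equals the molecular formula.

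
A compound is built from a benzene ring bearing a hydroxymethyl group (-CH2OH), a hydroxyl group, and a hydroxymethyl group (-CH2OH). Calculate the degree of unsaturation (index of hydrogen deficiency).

4

Atom tally by fragment:
  benzene ring core → C:6 H:6
  (− 3 ring H displaced by substituents)
  + CH2OH → C:1 H:3 O:1
  + OH → O:1 H:1
  + CH2OH → C:1 H:3 O:1
Element totals:
  C: 8
  H: 10
  O: 3
Molecular formula: C8H10O3.
DoU = (2C + 2 + N − H − X) / 2 = (2·8 + 2 + 0 − 10 − 0) / 2 = 4.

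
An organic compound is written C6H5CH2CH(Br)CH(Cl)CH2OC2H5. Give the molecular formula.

Atom tally by fragment:
  C6H5CH2 → C:7 H:7
  CH(Br) → C:1 H:1 Br:1
  CH(Cl) → C:1 H:1 Cl:1
  CH2OC2H5 → C:3 H:7 O:1
Element totals:
  C: 12
  H: 16
  Br: 1
  Cl: 1
  O: 1

C12H16BrClO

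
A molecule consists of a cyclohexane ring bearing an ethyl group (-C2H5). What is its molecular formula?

C8H16

Atom tally by fragment:
  cyclohexane ring core → C:6 H:12
  (− 1 ring H displaced by substituents)
  + C2H5 → C:2 H:5
Element totals:
  C: 8
  H: 16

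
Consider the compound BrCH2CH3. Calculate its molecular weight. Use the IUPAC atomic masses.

Atom tally by fragment:
  BrCH2 → C:1 H:2 Br:1
  CH3 → C:1 H:3
Element totals:
  C: 2
  H: 5
  Br: 1
Molecular formula: C2H5Br.
  M = 2(12.011) + 5(1.008) + 79.904
    = 24.022 + 5.040 + 79.904 = 108.966

108.97 g/mol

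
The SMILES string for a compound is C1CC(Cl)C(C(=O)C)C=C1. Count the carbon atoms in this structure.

8

Atom tally by fragment:
  cyclohexene ring core → C:6 H:10
  (− 2 ring H displaced by substituents)
  + Cl → Cl:1
  + COCH3 → C:2 H:3 O:1
Element totals:
  C: 8
  H: 11
  Cl: 1
  O: 1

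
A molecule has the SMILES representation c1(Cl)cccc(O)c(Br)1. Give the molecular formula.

C6H4BrClO

Atom tally by fragment:
  benzene ring core → C:6 H:6
  (− 3 ring H displaced by substituents)
  + Cl → Cl:1
  + OH → O:1 H:1
  + Br → Br:1
Element totals:
  C: 6
  H: 4
  Br: 1
  Cl: 1
  O: 1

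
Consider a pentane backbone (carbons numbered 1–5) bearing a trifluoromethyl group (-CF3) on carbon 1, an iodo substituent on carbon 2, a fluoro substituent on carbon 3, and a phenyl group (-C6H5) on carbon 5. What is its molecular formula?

Atom tally by fragment:
  F3CCH2 → C:2 H:2 F:3
  CH(I) → C:1 H:1 I:1
  CH(F) → C:1 H:1 F:1
  CH2 → C:1 H:2
  CH2C6H5 → C:7 H:7
Element totals:
  C: 12
  H: 13
  F: 4
  I: 1

C12H13F4I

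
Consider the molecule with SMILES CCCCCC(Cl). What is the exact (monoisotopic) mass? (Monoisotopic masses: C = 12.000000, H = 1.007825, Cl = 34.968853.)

Atom tally by fragment:
  CH3 → C:1 H:3
  CH2 → C:1 H:2
  CH2 → C:1 H:2
  CH2 → C:1 H:2
  CH2 → C:1 H:2
  CH2Cl → C:1 H:2 Cl:1
Element totals:
  C: 6
  H: 13
  Cl: 1
Molecular formula: C6H13Cl.
  M = 6(12.0) + 13(1.007825) + 34.968853
    = 72.000000 + 13.101725 + 34.968853 = 120.070578

120.0706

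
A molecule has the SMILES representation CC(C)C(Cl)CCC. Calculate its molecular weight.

Atom tally by fragment:
  CH3 → C:1 H:3
  CH(CH3) → C:2 H:4
  CH(Cl) → C:1 H:1 Cl:1
  CH2 → C:1 H:2
  CH2 → C:1 H:2
  CH3 → C:1 H:3
Element totals:
  C: 7
  H: 15
  Cl: 1
Molecular formula: C7H15Cl.
  M = 7(12.011) + 15(1.008) + 35.45
    = 84.077 + 15.120 + 35.450 = 134.647

134.65 g/mol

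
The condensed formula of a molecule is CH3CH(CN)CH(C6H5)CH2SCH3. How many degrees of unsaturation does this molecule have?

6

Atom tally by fragment:
  CH3 → C:1 H:3
  CH(CN) → C:2 H:1 N:1
  CH(C6H5) → C:7 H:6
  CH2SCH3 → C:2 H:5 S:1
Element totals:
  C: 12
  H: 15
  N: 1
  S: 1
Molecular formula: C12H15NS.
DoU = (2C + 2 + N − H − X) / 2 = (2·12 + 2 + 1 − 15 − 0) / 2 = 6.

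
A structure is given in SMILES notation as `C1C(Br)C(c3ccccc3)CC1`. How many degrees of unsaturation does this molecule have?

5

Atom tally by fragment:
  cyclopentane ring core → C:5 H:10
  (− 2 ring H displaced by substituents)
  + Br → Br:1
  + C6H5 → C:6 H:5
Element totals:
  C: 11
  H: 13
  Br: 1
Molecular formula: C11H13Br.
DoU = (2C + 2 + N − H − X) / 2 = (2·11 + 2 + 0 − 13 − 1) / 2 = 5.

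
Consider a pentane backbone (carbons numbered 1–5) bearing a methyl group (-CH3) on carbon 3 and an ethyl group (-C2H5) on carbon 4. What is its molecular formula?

C8H18

Atom tally by fragment:
  CH3 → C:1 H:3
  CH2 → C:1 H:2
  CH(CH3) → C:2 H:4
  CH(C2H5) → C:3 H:6
  CH3 → C:1 H:3
Element totals:
  C: 8
  H: 18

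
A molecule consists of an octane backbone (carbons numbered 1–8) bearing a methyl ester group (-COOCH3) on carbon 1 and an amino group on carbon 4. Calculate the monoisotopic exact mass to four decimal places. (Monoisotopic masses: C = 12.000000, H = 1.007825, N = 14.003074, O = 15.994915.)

187.1572

Atom tally by fragment:
  CH3OOCCH2 → C:3 H:5 O:2
  CH2 → C:1 H:2
  CH2 → C:1 H:2
  CH(NH2) → C:1 H:3 N:1
  CH2 → C:1 H:2
  CH2 → C:1 H:2
  CH2 → C:1 H:2
  CH3 → C:1 H:3
Element totals:
  C: 10
  H: 21
  N: 1
  O: 2
Molecular formula: C10H21NO2.
  M = 10(12.0) + 21(1.007825) + 14.003074 + 2(15.994915)
    = 120.000000 + 21.164325 + 14.003074 + 31.989830 = 187.157229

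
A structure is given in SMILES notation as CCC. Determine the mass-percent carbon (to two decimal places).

Atom tally by fragment:
  CH3 → C:1 H:3
  CH2 → C:1 H:2
  CH3 → C:1 H:3
Element totals:
  C: 3
  H: 8
Molecular formula: C3H8.
Molar mass = 44.097 g/mol.
Mass from C: 3 × 12.011 = 36.033 g/mol.
%C = 36.033 / 44.097 × 100 = 81.71%.

81.71%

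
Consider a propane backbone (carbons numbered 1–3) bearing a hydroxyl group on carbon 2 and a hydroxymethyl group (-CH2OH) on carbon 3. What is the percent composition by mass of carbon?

53.31%

Atom tally by fragment:
  CH3 → C:1 H:3
  CH(OH) → C:1 H:2 O:1
  CH2CH2OH → C:2 H:5 O:1
Element totals:
  C: 4
  H: 10
  O: 2
Molecular formula: C4H10O2.
Molar mass = 90.122 g/mol.
Mass from C: 4 × 12.011 = 48.044 g/mol.
%C = 48.044 / 90.122 × 100 = 53.31%.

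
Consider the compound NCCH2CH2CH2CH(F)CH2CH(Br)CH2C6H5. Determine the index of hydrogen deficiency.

Atom tally by fragment:
  NCCH2 → C:2 H:2 N:1
  CH2 → C:1 H:2
  CH2 → C:1 H:2
  CH(F) → C:1 H:1 F:1
  CH2 → C:1 H:2
  CH(Br) → C:1 H:1 Br:1
  CH2C6H5 → C:7 H:7
Element totals:
  C: 14
  H: 17
  Br: 1
  F: 1
  N: 1
Molecular formula: C14H17BrFN.
DoU = (2C + 2 + N − H − X) / 2 = (2·14 + 2 + 1 − 17 − 2) / 2 = 6.

6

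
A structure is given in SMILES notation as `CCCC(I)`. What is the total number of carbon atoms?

4

Atom tally by fragment:
  CH3 → C:1 H:3
  CH2 → C:1 H:2
  CH2 → C:1 H:2
  CH2I → C:1 H:2 I:1
Element totals:
  C: 4
  H: 9
  I: 1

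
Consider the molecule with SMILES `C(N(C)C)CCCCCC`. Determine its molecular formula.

Atom tally by fragment:
  (CH3)2NCH2 → C:3 H:8 N:1
  CH2 → C:1 H:2
  CH2 → C:1 H:2
  CH2 → C:1 H:2
  CH2 → C:1 H:2
  CH2 → C:1 H:2
  CH3 → C:1 H:3
Element totals:
  C: 9
  H: 21
  N: 1

C9H21N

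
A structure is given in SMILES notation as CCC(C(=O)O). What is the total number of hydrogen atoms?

8

Atom tally by fragment:
  CH3 → C:1 H:3
  CH2 → C:1 H:2
  CH2COOH → C:2 H:3 O:2
Element totals:
  C: 4
  H: 8
  O: 2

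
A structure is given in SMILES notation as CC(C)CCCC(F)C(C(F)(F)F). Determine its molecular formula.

C9H16F4

Atom tally by fragment:
  CH3 → C:1 H:3
  CH(CH3) → C:2 H:4
  CH2 → C:1 H:2
  CH2 → C:1 H:2
  CH2 → C:1 H:2
  CH(F) → C:1 H:1 F:1
  CH2CF3 → C:2 H:2 F:3
Element totals:
  C: 9
  H: 16
  F: 4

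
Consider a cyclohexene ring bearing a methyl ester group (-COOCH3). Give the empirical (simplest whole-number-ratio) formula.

C4H6O

Atom tally by fragment:
  cyclohexene ring core → C:6 H:10
  (− 1 ring H displaced by substituents)
  + COOCH3 → C:2 H:3 O:2
Element totals:
  C: 8
  H: 12
  O: 2
Molecular formula: C8H12O2.
gcd of subscripts = 2; dividing each by 2:
  C: 8/2 = 4
  H: 12/2 = 6
  O: 2/2 = 1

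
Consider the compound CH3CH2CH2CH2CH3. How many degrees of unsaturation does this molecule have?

Atom tally by fragment:
  CH3 → C:1 H:3
  CH2 → C:1 H:2
  CH2 → C:1 H:2
  CH2 → C:1 H:2
  CH3 → C:1 H:3
Element totals:
  C: 5
  H: 12
Molecular formula: C5H12.
DoU = (2C + 2 + N − H − X) / 2 = (2·5 + 2 + 0 − 12 − 0) / 2 = 0.

0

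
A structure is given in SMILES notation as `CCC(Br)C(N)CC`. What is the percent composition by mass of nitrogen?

7.78%

Atom tally by fragment:
  CH3 → C:1 H:3
  CH2 → C:1 H:2
  CH(Br) → C:1 H:1 Br:1
  CH(NH2) → C:1 H:3 N:1
  CH2 → C:1 H:2
  CH3 → C:1 H:3
Element totals:
  C: 6
  H: 14
  Br: 1
  N: 1
Molecular formula: C6H14BrN.
Molar mass = 180.089 g/mol.
Mass from N: 1 × 14.007 = 14.007 g/mol.
%N = 14.007 / 180.089 × 100 = 7.78%.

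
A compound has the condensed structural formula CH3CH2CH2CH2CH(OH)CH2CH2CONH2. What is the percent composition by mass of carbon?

60.35%

Atom tally by fragment:
  CH3 → C:1 H:3
  CH2 → C:1 H:2
  CH2 → C:1 H:2
  CH2 → C:1 H:2
  CH(OH) → C:1 H:2 O:1
  CH2 → C:1 H:2
  CH2CONH2 → C:2 H:4 O:1 N:1
Element totals:
  C: 8
  H: 17
  N: 1
  O: 2
Molecular formula: C8H17NO2.
Molar mass = 159.229 g/mol.
Mass from C: 8 × 12.011 = 96.088 g/mol.
%C = 96.088 / 159.229 × 100 = 60.35%.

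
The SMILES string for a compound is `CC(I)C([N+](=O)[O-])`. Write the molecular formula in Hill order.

C3H6INO2

Atom tally by fragment:
  CH3 → C:1 H:3
  CH(I) → C:1 H:1 I:1
  CH2NO2 → C:1 H:2 N:1 O:2
Element totals:
  C: 3
  H: 6
  I: 1
  N: 1
  O: 2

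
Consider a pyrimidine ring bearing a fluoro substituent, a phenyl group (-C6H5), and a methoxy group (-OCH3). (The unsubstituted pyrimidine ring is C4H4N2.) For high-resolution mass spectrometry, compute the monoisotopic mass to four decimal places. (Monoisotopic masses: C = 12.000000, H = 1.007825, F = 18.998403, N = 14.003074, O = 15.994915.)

Atom tally by fragment:
  pyrimidine ring core → C:4 H:4 N:2
  (− 3 ring H displaced by substituents)
  + F → F:1
  + C6H5 → C:6 H:5
  + OCH3 → C:1 H:3 O:1
Element totals:
  C: 11
  H: 9
  F: 1
  N: 2
  O: 1
Molecular formula: C11H9FN2O.
  M = 11(12.0) + 9(1.007825) + 18.998403 + 2(14.003074) + 15.994915
    = 132.000000 + 9.070425 + 18.998403 + 28.006148 + 15.994915 = 204.069891

204.0699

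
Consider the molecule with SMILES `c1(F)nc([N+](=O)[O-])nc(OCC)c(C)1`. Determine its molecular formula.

Atom tally by fragment:
  pyrimidine ring core → C:4 H:4 N:2
  (− 4 ring H displaced by substituents)
  + F → F:1
  + NO2 → N:1 O:2
  + OC2H5 → C:2 H:5 O:1
  + CH3 → C:1 H:3
Element totals:
  C: 7
  H: 8
  F: 1
  N: 3
  O: 3

C7H8FN3O3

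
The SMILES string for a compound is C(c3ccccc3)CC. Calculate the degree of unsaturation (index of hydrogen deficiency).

4

Atom tally by fragment:
  C6H5CH2 → C:7 H:7
  CH2 → C:1 H:2
  CH3 → C:1 H:3
Element totals:
  C: 9
  H: 12
Molecular formula: C9H12.
DoU = (2C + 2 + N − H − X) / 2 = (2·9 + 2 + 0 − 12 − 0) / 2 = 4.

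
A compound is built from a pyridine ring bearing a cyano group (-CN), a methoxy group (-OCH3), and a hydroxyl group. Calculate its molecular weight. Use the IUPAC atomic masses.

150.14 g/mol

Atom tally by fragment:
  pyridine ring core → C:5 H:5 N:1
  (− 3 ring H displaced by substituents)
  + CN → C:1 N:1
  + OCH3 → C:1 H:3 O:1
  + OH → O:1 H:1
Element totals:
  C: 7
  H: 6
  N: 2
  O: 2
Molecular formula: C7H6N2O2.
  M = 7(12.011) + 6(1.008) + 2(14.007) + 2(15.999)
    = 84.077 + 6.048 + 28.014 + 31.998 = 150.137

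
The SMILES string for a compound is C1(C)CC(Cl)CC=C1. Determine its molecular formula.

C7H11Cl

Atom tally by fragment:
  cyclohexene ring core → C:6 H:10
  (− 2 ring H displaced by substituents)
  + CH3 → C:1 H:3
  + Cl → Cl:1
Element totals:
  C: 7
  H: 11
  Cl: 1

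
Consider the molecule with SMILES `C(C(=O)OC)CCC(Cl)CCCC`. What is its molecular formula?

C10H19ClO2

Atom tally by fragment:
  CH3OOCCH2 → C:3 H:5 O:2
  CH2 → C:1 H:2
  CH2 → C:1 H:2
  CH(Cl) → C:1 H:1 Cl:1
  CH2 → C:1 H:2
  CH2 → C:1 H:2
  CH2 → C:1 H:2
  CH3 → C:1 H:3
Element totals:
  C: 10
  H: 19
  Cl: 1
  O: 2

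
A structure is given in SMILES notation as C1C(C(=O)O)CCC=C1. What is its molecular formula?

Atom tally by fragment:
  cyclohexene ring core → C:6 H:10
  (− 1 ring H displaced by substituents)
  + COOH → C:1 H:1 O:2
Element totals:
  C: 7
  H: 10
  O: 2

C7H10O2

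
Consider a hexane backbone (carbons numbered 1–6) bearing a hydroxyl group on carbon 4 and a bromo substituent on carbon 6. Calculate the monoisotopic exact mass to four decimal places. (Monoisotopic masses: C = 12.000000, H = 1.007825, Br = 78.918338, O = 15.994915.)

180.0150

Atom tally by fragment:
  CH3 → C:1 H:3
  CH2 → C:1 H:2
  CH2 → C:1 H:2
  CH(OH) → C:1 H:2 O:1
  CH2 → C:1 H:2
  CH2Br → C:1 H:2 Br:1
Element totals:
  C: 6
  H: 13
  Br: 1
  O: 1
Molecular formula: C6H13BrO.
  M = 6(12.0) + 13(1.007825) + 78.918338 + 15.994915
    = 72.000000 + 13.101725 + 78.918338 + 15.994915 = 180.014978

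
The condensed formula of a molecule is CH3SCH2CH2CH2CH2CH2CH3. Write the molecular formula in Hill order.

C7H16S

Atom tally by fragment:
  CH3SCH2 → C:2 H:5 S:1
  CH2 → C:1 H:2
  CH2 → C:1 H:2
  CH2 → C:1 H:2
  CH2 → C:1 H:2
  CH3 → C:1 H:3
Element totals:
  C: 7
  H: 16
  S: 1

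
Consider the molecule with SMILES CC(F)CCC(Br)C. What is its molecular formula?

Atom tally by fragment:
  CH3 → C:1 H:3
  CH(F) → C:1 H:1 F:1
  CH2 → C:1 H:2
  CH2 → C:1 H:2
  CH(Br) → C:1 H:1 Br:1
  CH3 → C:1 H:3
Element totals:
  C: 6
  H: 12
  Br: 1
  F: 1

C6H12BrF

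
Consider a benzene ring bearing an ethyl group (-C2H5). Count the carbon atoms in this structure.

Atom tally by fragment:
  benzene ring core → C:6 H:6
  (− 1 ring H displaced by substituents)
  + C2H5 → C:2 H:5
Element totals:
  C: 8
  H: 10

8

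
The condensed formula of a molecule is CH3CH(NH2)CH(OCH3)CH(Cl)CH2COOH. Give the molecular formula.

C7H14ClNO3

Atom tally by fragment:
  CH3 → C:1 H:3
  CH(NH2) → C:1 H:3 N:1
  CH(OCH3) → C:2 H:4 O:1
  CH(Cl) → C:1 H:1 Cl:1
  CH2COOH → C:2 H:3 O:2
Element totals:
  C: 7
  H: 14
  Cl: 1
  N: 1
  O: 3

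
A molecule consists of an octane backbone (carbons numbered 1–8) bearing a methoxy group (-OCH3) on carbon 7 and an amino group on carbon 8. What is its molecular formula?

Atom tally by fragment:
  CH3 → C:1 H:3
  CH2 → C:1 H:2
  CH2 → C:1 H:2
  CH2 → C:1 H:2
  CH2 → C:1 H:2
  CH2 → C:1 H:2
  CH(OCH3) → C:2 H:4 O:1
  CH2NH2 → C:1 H:4 N:1
Element totals:
  C: 9
  H: 21
  N: 1
  O: 1

C9H21NO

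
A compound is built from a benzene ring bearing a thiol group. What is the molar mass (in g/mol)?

110.17 g/mol

Atom tally by fragment:
  benzene ring core → C:6 H:6
  (− 1 ring H displaced by substituents)
  + SH → S:1 H:1
Element totals:
  C: 6
  H: 6
  S: 1
Molecular formula: C6H6S.
  M = 6(12.011) + 6(1.008) + 32.06
    = 72.066 + 6.048 + 32.060 = 110.174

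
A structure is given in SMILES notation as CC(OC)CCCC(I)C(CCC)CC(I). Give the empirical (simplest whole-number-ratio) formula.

C13H26I2O

Atom tally by fragment:
  CH3 → C:1 H:3
  CH(OCH3) → C:2 H:4 O:1
  CH2 → C:1 H:2
  CH2 → C:1 H:2
  CH2 → C:1 H:2
  CH(I) → C:1 H:1 I:1
  CH(CH2CH2CH3) → C:4 H:8
  CH2 → C:1 H:2
  CH2I → C:1 H:2 I:1
Element totals:
  C: 13
  H: 26
  I: 2
  O: 1
Molecular formula: C13H26I2O.
gcd of subscripts (13, 26, 2, 1) = 1, so the empirical formula equals the molecular formula.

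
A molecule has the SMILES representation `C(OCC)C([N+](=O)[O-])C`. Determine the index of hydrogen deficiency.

1

Atom tally by fragment:
  C2H5OCH2 → C:3 H:7 O:1
  CH(NO2) → C:1 H:1 N:1 O:2
  CH3 → C:1 H:3
Element totals:
  C: 5
  H: 11
  N: 1
  O: 3
Molecular formula: C5H11NO3.
DoU = (2C + 2 + N − H − X) / 2 = (2·5 + 2 + 1 − 11 − 0) / 2 = 1.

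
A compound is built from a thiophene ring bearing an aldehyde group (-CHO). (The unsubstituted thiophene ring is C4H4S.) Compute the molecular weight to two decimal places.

112.15 g/mol

Atom tally by fragment:
  thiophene ring core → C:4 H:4 S:1
  (− 1 ring H displaced by substituents)
  + CHO → C:1 H:1 O:1
Element totals:
  C: 5
  H: 4
  O: 1
  S: 1
Molecular formula: C5H4OS.
  M = 5(12.011) + 4(1.008) + 15.999 + 32.06
    = 60.055 + 4.032 + 15.999 + 32.060 = 112.146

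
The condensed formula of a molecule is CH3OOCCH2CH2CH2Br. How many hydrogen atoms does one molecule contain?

Atom tally by fragment:
  CH3OOCCH2 → C:3 H:5 O:2
  CH2 → C:1 H:2
  CH2Br → C:1 H:2 Br:1
Element totals:
  C: 5
  H: 9
  Br: 1
  O: 2

9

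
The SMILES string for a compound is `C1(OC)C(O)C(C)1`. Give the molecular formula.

Atom tally by fragment:
  cyclopropane ring core → C:3 H:6
  (− 3 ring H displaced by substituents)
  + OCH3 → C:1 H:3 O:1
  + OH → O:1 H:1
  + CH3 → C:1 H:3
Element totals:
  C: 5
  H: 10
  O: 2

C5H10O2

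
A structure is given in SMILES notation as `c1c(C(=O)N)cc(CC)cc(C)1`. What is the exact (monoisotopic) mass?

163.0997

Atom tally by fragment:
  benzene ring core → C:6 H:6
  (− 3 ring H displaced by substituents)
  + CONH2 → C:1 H:2 O:1 N:1
  + C2H5 → C:2 H:5
  + CH3 → C:1 H:3
Element totals:
  C: 10
  H: 13
  N: 1
  O: 1
Molecular formula: C10H13NO.
  M = 10(12.0) + 13(1.007825) + 14.003074 + 15.994915
    = 120.000000 + 13.101725 + 14.003074 + 15.994915 = 163.099714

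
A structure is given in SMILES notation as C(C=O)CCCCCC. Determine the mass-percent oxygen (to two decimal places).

Atom tally by fragment:
  OHCCH2 → C:2 H:3 O:1
  CH2 → C:1 H:2
  CH2 → C:1 H:2
  CH2 → C:1 H:2
  CH2 → C:1 H:2
  CH2 → C:1 H:2
  CH3 → C:1 H:3
Element totals:
  C: 8
  H: 16
  O: 1
Molecular formula: C8H16O.
Molar mass = 128.215 g/mol.
Mass from O: 1 × 15.999 = 15.999 g/mol.
%O = 15.999 / 128.215 × 100 = 12.48%.

12.48%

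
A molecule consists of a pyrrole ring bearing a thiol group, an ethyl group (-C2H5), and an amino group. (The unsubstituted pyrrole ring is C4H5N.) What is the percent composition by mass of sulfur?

Atom tally by fragment:
  pyrrole ring core → C:4 H:5 N:1
  (− 3 ring H displaced by substituents)
  + SH → S:1 H:1
  + C2H5 → C:2 H:5
  + NH2 → N:1 H:2
Element totals:
  C: 6
  H: 10
  N: 2
  S: 1
Molecular formula: C6H10N2S.
Molar mass = 142.220 g/mol.
Mass from S: 1 × 32.06 = 32.060 g/mol.
%S = 32.060 / 142.220 × 100 = 22.54%.

22.54%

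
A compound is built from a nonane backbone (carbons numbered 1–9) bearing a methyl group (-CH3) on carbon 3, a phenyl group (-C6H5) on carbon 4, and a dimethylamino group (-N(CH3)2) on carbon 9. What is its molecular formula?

Atom tally by fragment:
  CH3 → C:1 H:3
  CH2 → C:1 H:2
  CH(CH3) → C:2 H:4
  CH(C6H5) → C:7 H:6
  CH2 → C:1 H:2
  CH2 → C:1 H:2
  CH2 → C:1 H:2
  CH2 → C:1 H:2
  CH2N(CH3)2 → C:3 H:8 N:1
Element totals:
  C: 18
  H: 31
  N: 1

C18H31N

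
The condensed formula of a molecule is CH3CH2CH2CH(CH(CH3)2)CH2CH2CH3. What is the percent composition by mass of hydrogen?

15.59%

Atom tally by fragment:
  CH3 → C:1 H:3
  CH2 → C:1 H:2
  CH2 → C:1 H:2
  CH(CH(CH3)2) → C:4 H:8
  CH2 → C:1 H:2
  CH2 → C:1 H:2
  CH3 → C:1 H:3
Element totals:
  C: 10
  H: 22
Molecular formula: C10H22.
Molar mass = 142.286 g/mol.
Mass from H: 22 × 1.008 = 22.176 g/mol.
%H = 22.176 / 142.286 × 100 = 15.59%.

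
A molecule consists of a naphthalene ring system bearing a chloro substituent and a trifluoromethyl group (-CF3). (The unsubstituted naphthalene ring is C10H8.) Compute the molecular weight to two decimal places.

230.61 g/mol

Atom tally by fragment:
  naphthalene ring system core → C:10 H:8
  (− 2 ring H displaced by substituents)
  + Cl → Cl:1
  + CF3 → C:1 F:3
Element totals:
  C: 11
  H: 6
  Cl: 1
  F: 3
Molecular formula: C11H6ClF3.
  M = 11(12.011) + 6(1.008) + 35.45 + 3(18.998)
    = 132.121 + 6.048 + 35.450 + 56.994 = 230.613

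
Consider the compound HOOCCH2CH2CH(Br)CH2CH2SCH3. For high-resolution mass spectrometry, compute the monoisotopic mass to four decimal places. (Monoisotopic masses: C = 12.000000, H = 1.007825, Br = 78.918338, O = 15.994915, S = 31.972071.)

239.9820

Atom tally by fragment:
  HOOCCH2 → C:2 H:3 O:2
  CH2 → C:1 H:2
  CH(Br) → C:1 H:1 Br:1
  CH2 → C:1 H:2
  CH2SCH3 → C:2 H:5 S:1
Element totals:
  C: 7
  H: 13
  Br: 1
  O: 2
  S: 1
Molecular formula: C7H13BrO2S.
  M = 7(12.0) + 13(1.007825) + 78.918338 + 2(15.994915) + 31.972071
    = 84.000000 + 13.101725 + 78.918338 + 31.989830 + 31.972071 = 239.981964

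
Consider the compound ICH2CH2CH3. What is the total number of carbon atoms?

Atom tally by fragment:
  ICH2 → C:1 H:2 I:1
  CH2 → C:1 H:2
  CH3 → C:1 H:3
Element totals:
  C: 3
  H: 7
  I: 1

3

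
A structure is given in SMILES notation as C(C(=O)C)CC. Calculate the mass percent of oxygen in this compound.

18.57%

Atom tally by fragment:
  CH3COCH2 → C:3 H:5 O:1
  CH2 → C:1 H:2
  CH3 → C:1 H:3
Element totals:
  C: 5
  H: 10
  O: 1
Molecular formula: C5H10O.
Molar mass = 86.134 g/mol.
Mass from O: 1 × 15.999 = 15.999 g/mol.
%O = 15.999 / 86.134 × 100 = 18.57%.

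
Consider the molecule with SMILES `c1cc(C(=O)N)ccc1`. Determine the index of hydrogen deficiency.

Atom tally by fragment:
  benzene ring core → C:6 H:6
  (− 1 ring H displaced by substituents)
  + CONH2 → C:1 H:2 O:1 N:1
Element totals:
  C: 7
  H: 7
  N: 1
  O: 1
Molecular formula: C7H7NO.
DoU = (2C + 2 + N − H − X) / 2 = (2·7 + 2 + 1 − 7 − 0) / 2 = 5.

5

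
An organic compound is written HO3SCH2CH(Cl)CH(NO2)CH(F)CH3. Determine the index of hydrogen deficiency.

Atom tally by fragment:
  HO3SCH2 → C:1 H:3 S:1 O:3
  CH(Cl) → C:1 H:1 Cl:1
  CH(NO2) → C:1 H:1 N:1 O:2
  CH(F) → C:1 H:1 F:1
  CH3 → C:1 H:3
Element totals:
  C: 5
  H: 9
  Cl: 1
  F: 1
  N: 1
  O: 5
  S: 1
Molecular formula: C5H9ClFNO5S.
DoU = (2C + 2 + N − H − X) / 2 = (2·5 + 2 + 1 − 9 − 2) / 2 = 1.

1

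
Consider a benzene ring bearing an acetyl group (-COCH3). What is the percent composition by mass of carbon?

Atom tally by fragment:
  benzene ring core → C:6 H:6
  (− 1 ring H displaced by substituents)
  + COCH3 → C:2 H:3 O:1
Element totals:
  C: 8
  H: 8
  O: 1
Molecular formula: C8H8O.
Molar mass = 120.151 g/mol.
Mass from C: 8 × 12.011 = 96.088 g/mol.
%C = 96.088 / 120.151 × 100 = 79.97%.

79.97%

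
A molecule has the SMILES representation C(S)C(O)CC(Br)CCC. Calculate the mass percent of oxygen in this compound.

7.04%

Atom tally by fragment:
  HSCH2 → C:1 H:3 S:1
  CH(OH) → C:1 H:2 O:1
  CH2 → C:1 H:2
  CH(Br) → C:1 H:1 Br:1
  CH2 → C:1 H:2
  CH2 → C:1 H:2
  CH3 → C:1 H:3
Element totals:
  C: 7
  H: 15
  Br: 1
  O: 1
  S: 1
Molecular formula: C7H15BrOS.
Molar mass = 227.160 g/mol.
Mass from O: 1 × 15.999 = 15.999 g/mol.
%O = 15.999 / 227.160 × 100 = 7.04%.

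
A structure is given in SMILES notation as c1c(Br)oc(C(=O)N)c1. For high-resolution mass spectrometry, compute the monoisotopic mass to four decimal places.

188.9425

Atom tally by fragment:
  furan ring core → C:4 H:4 O:1
  (− 2 ring H displaced by substituents)
  + Br → Br:1
  + CONH2 → C:1 H:2 O:1 N:1
Element totals:
  C: 5
  H: 4
  Br: 1
  N: 1
  O: 2
Molecular formula: C5H4BrNO2.
  M = 5(12.0) + 4(1.007825) + 78.918338 + 14.003074 + 2(15.994915)
    = 60.000000 + 4.031300 + 78.918338 + 14.003074 + 31.989830 = 188.942542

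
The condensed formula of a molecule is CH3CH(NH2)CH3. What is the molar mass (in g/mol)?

Atom tally by fragment:
  CH3 → C:1 H:3
  CH(NH2) → C:1 H:3 N:1
  CH3 → C:1 H:3
Element totals:
  C: 3
  H: 9
  N: 1
Molecular formula: C3H9N.
  M = 3(12.011) + 9(1.008) + 14.007
    = 36.033 + 9.072 + 14.007 = 59.112

59.11 g/mol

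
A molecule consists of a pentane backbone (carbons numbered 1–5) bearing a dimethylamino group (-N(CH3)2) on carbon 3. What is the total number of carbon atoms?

7

Atom tally by fragment:
  CH3 → C:1 H:3
  CH2 → C:1 H:2
  CH(N(CH3)2) → C:3 H:7 N:1
  CH2 → C:1 H:2
  CH3 → C:1 H:3
Element totals:
  C: 7
  H: 17
  N: 1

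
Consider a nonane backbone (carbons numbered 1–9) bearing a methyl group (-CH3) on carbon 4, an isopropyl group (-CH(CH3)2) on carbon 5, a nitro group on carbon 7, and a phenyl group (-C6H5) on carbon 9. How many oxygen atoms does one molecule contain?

Atom tally by fragment:
  CH3 → C:1 H:3
  CH2 → C:1 H:2
  CH2 → C:1 H:2
  CH(CH3) → C:2 H:4
  CH(CH(CH3)2) → C:4 H:8
  CH2 → C:1 H:2
  CH(NO2) → C:1 H:1 N:1 O:2
  CH2 → C:1 H:2
  CH2C6H5 → C:7 H:7
Element totals:
  C: 19
  H: 31
  N: 1
  O: 2

2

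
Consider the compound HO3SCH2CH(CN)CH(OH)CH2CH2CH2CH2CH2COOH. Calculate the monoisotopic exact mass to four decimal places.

Element totals:
  C: 10
  H: 17
  N: 1
  O: 6
  S: 1
Molecular formula: C10H17NO6S.
  M = 10(12.0) + 17(1.007825) + 14.003074 + 6(15.994915) + 31.972071
    = 120.000000 + 17.133025 + 14.003074 + 95.969490 + 31.972071 = 279.077660

279.0777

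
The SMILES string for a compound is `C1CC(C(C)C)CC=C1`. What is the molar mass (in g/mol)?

124.23 g/mol

Atom tally by fragment:
  cyclohexene ring core → C:6 H:10
  (− 1 ring H displaced by substituents)
  + CH(CH3)2 → C:3 H:7
Element totals:
  C: 9
  H: 16
Molecular formula: C9H16.
  M = 9(12.011) + 16(1.008)
    = 108.099 + 16.128 = 124.227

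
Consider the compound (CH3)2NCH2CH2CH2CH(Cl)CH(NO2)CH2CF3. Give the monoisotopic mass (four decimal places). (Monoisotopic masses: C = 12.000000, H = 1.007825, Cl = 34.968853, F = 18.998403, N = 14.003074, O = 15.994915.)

Element totals:
  C: 9
  H: 16
  Cl: 1
  F: 3
  N: 2
  O: 2
Molecular formula: C9H16ClF3N2O2.
  M = 9(12.0) + 16(1.007825) + 34.968853 + 3(18.998403) + 2(14.003074) + 2(15.994915)
    = 108.000000 + 16.125200 + 34.968853 + 56.995209 + 28.006148 + 31.989830 = 276.085240

276.0852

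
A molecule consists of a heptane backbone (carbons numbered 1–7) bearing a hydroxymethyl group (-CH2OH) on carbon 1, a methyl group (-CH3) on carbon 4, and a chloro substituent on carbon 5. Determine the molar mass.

Atom tally by fragment:
  HOCH2CH2 → C:2 H:5 O:1
  CH2 → C:1 H:2
  CH2 → C:1 H:2
  CH(CH3) → C:2 H:4
  CH(Cl) → C:1 H:1 Cl:1
  CH2 → C:1 H:2
  CH3 → C:1 H:3
Element totals:
  C: 9
  H: 19
  Cl: 1
  O: 1
Molecular formula: C9H19ClO.
  M = 9(12.011) + 19(1.008) + 35.45 + 15.999
    = 108.099 + 19.152 + 35.450 + 15.999 = 178.700

178.70 g/mol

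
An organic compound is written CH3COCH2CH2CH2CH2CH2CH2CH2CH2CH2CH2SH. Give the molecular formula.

Element totals:
  C: 12
  H: 24
  O: 1
  S: 1

C12H24OS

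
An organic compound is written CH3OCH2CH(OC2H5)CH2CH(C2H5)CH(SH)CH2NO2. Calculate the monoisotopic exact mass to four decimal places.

Element totals:
  C: 11
  H: 23
  N: 1
  O: 4
  S: 1
Molecular formula: C11H23NO4S.
  M = 11(12.0) + 23(1.007825) + 14.003074 + 4(15.994915) + 31.972071
    = 132.000000 + 23.179975 + 14.003074 + 63.979660 + 31.972071 = 265.134780

265.1348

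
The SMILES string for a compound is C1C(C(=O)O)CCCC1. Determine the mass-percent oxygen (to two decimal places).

Atom tally by fragment:
  cyclohexane ring core → C:6 H:12
  (− 1 ring H displaced by substituents)
  + COOH → C:1 H:1 O:2
Element totals:
  C: 7
  H: 12
  O: 2
Molecular formula: C7H12O2.
Molar mass = 128.171 g/mol.
Mass from O: 2 × 15.999 = 31.998 g/mol.
%O = 31.998 / 128.171 × 100 = 24.97%.

24.97%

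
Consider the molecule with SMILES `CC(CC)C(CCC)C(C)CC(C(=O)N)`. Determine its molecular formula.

C13H27NO

Atom tally by fragment:
  CH3 → C:1 H:3
  CH(C2H5) → C:3 H:6
  CH(CH2CH2CH3) → C:4 H:8
  CH(CH3) → C:2 H:4
  CH2 → C:1 H:2
  CH2CONH2 → C:2 H:4 O:1 N:1
Element totals:
  C: 13
  H: 27
  N: 1
  O: 1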